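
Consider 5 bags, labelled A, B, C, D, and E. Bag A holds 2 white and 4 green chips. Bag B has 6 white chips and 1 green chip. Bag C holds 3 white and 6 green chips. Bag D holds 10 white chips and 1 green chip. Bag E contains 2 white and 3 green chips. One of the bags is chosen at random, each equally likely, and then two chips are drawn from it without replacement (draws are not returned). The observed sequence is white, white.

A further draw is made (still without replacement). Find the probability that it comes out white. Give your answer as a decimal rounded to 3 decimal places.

Under each hypothesis, the probability of the observed sequence is: P(data | bag A) = (2/6)(1/5) = 0.066667; P(data | bag B) = (6/7)(5/6) = 0.71429; P(data | bag C) = (3/9)(2/8) = 0.083333; P(data | bag D) = (10/11)(9/10) = 0.81818; P(data | bag E) = (2/5)(1/4) = 0.1.
The prior-weighted likelihoods are 1/5 · 0.066667 = 0.013333, 1/5 · 0.71429 = 0.14286, 1/5 · 0.083333 = 0.016667, 1/5 · 0.81818 = 0.16364, 1/5 · 0.1 = 0.02; these sum to 0.35649.
The posterior is then P(bag A | data) = 0.037401, P(bag B | data) = 0.40073, P(bag C | data) = 0.046752, P(bag D | data) = 0.45902, P(bag E | data) = 0.056102.
So P(white next | data) = Σ P(white next | H) P(H | data) = (0)(0.037401) + (4/5)(0.40073) + (1/7)(0.046752) + (8/9)(0.45902) + (0)(0.056102) = 0.73528.

0.735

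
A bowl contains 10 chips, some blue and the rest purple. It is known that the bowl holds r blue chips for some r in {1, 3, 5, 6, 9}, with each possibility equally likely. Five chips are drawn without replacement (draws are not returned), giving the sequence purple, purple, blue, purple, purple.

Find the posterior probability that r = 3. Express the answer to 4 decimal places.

The likelihood of the observed sequence under each hypothesis: P(data | r = 1) = (9/10)(8/9)(1/8)(7/7)(6/6) = 0.1; P(data | r = 3) = (7/10)(6/9)(3/8)(5/7)(4/6) = 0.083333; P(data | r = 5) = (5/10)(4/9)(5/8)(3/7)(2/6) = 0.019841; P(data | r = 6) = (4/10)(3/9)(6/8)(2/7)(1/6) = 0.0047619; P(data | r = 9) = (1/10)(0/9) = 0.
The prior-weighted likelihoods are 1/5 · 0.1 = 0.02, 1/5 · 0.083333 = 0.016667, 1/5 · 0.019841 = 0.0039683, 1/5 · 0.0047619 = 0.00095238, 1/5 · 0 = 0; these sum to 0.041587.
Hence P(r = 3 | data) = (0.016667) / (0.041587) = 0.40076.

0.4008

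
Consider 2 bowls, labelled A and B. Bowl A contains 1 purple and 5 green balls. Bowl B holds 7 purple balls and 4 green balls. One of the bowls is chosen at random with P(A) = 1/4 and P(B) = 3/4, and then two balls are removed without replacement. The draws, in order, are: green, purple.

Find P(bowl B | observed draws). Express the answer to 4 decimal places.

For each hypothesis, P(data | H) works out to: P(data | bowl A) = (5/6)(1/5) = 0.16667; P(data | bowl B) = (4/11)(7/10) = 0.25455.
Weighting by the prior gives 1/4 · 0.16667 = 0.041667, 3/4 · 0.25455 = 0.19091; summing to 0.23258.
Therefore the posterior P(bowl B | data) = (0.19091) / (0.23258) = 0.82085.

0.8208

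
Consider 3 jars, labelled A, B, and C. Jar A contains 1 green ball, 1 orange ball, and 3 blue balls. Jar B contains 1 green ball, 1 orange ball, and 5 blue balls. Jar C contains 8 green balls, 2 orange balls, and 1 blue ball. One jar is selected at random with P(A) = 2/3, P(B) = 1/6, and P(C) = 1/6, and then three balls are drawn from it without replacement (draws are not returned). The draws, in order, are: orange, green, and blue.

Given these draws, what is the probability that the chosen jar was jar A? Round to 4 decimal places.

0.8334

Under each hypothesis, the probability of the observed sequence is: P(data | jar A) = (1/5)(1/4)(3/3) = 0.05; P(data | jar B) = (1/7)(1/6)(5/5) = 0.02381; P(data | jar C) = (2/11)(8/10)(1/9) = 0.016162.
Weighting by the prior gives 2/3 · 0.05 = 0.033333, 1/6 · 0.02381 = 0.0039683, 1/6 · 0.016162 = 0.0026936; with total 0.039995.
So P(jar A | data) = (0.033333) / (0.039995) = 0.83343.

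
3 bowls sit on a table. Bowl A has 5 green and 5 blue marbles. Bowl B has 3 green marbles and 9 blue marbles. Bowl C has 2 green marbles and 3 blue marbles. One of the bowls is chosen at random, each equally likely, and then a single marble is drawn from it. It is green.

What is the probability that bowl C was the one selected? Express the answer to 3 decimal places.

0.348

For each hypothesis, P(data | H) works out to: P(data | bowl A) = (5/10) = 1/2; P(data | bowl B) = (3/12) = 1/4; P(data | bowl C) = (2/5) = 2/5.
Weighting by the prior gives 1/3 · 1/2 = 1/6, 1/3 · 1/4 = 1/12, 1/3 · 2/5 = 2/15; these sum to 23/60.
By Bayes' rule, P(bowl C | data) = (2/15) / (23/60) = 8/23.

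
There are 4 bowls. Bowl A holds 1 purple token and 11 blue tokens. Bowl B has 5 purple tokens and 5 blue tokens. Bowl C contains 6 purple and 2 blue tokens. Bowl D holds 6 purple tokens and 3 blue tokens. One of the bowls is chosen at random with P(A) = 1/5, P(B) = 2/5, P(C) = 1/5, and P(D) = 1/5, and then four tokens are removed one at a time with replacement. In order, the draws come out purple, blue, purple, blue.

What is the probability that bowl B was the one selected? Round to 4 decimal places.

0.5804

Under each hypothesis, the probability of the observed sequence is: P(data | bowl A) = (1/12)(11/12)(1/12)(11/12) = 0.0058353; P(data | bowl B) = (5/10)(5/10)(5/10)(5/10) = 0.0625; P(data | bowl C) = (6/8)(2/8)(6/8)(2/8) = 0.035156; P(data | bowl D) = (6/9)(3/9)(6/9)(3/9) = 0.049383.
The prior-weighted likelihoods are 1/5 · 0.0058353 = 0.0011671, 2/5 · 0.0625 = 0.025, 1/5 · 0.035156 = 0.0070313, 1/5 · 0.049383 = 0.0098765; summing to 0.043075.
By Bayes' rule, P(bowl B | data) = (0.025) / (0.043075) = 0.58039.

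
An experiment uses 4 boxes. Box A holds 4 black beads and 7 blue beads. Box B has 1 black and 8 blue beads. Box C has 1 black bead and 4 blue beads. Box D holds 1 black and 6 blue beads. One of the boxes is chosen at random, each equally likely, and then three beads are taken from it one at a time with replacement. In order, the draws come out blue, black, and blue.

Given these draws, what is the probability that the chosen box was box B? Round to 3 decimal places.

Compute the likelihood of the observed sequence for each case: P(data | box A) = (7/11)(4/11)(7/11) = 0.14726; P(data | box B) = (8/9)(1/9)(8/9) = 0.087791; P(data | box C) = (4/5)(1/5)(4/5) = 0.128; P(data | box D) = (6/7)(1/7)(6/7) = 0.10496.
The prior-weighted likelihoods are 1/4 · 0.14726 = 0.036814, 1/4 · 0.087791 = 0.021948, 1/4 · 0.128 = 0.032, 1/4 · 0.10496 = 0.026239; these sum to 0.117.
So P(box B | data) = (0.021948) / (0.117) = 0.18759.

0.188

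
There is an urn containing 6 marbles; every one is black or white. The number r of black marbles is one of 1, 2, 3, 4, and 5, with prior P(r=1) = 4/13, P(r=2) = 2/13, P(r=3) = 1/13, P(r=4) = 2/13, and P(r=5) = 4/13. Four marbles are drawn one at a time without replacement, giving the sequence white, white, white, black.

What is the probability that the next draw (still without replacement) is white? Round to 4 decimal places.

Compute the likelihood of the observed sequence for each case: P(data | r = 1) = (5/6)(4/5)(3/4)(1/3) = 1/6; P(data | r = 2) = (4/6)(3/5)(2/4)(2/3) = 2/15; P(data | r = 3) = (3/6)(2/5)(1/4)(3/3) = 1/20; P(data | r = 4) = (2/6)(1/5)(0/4) = 0; P(data | r = 5) = (1/6)(0/5) = 0.
Multiplying each by its prior: 4/13 · 1/6 = 2/39, 2/13 · 2/15 = 4/195, 1/13 · 1/20 = 1/260, 2/13 · 0 = 0, 4/13 · 0 = 0; these sum to 59/780.
Dividing through by the total gives posterior P(r = 1 | data) = 40/59, P(r = 2 | data) = 16/59, P(r = 3 | data) = 3/59, P(r = 4 | data) = 0, P(r = 5 | data) = 0.
The predictive probability is P(white next | data) = (1)(40/59) + (1/2)(16/59) + (0)(3/59) = 48/59.

0.8136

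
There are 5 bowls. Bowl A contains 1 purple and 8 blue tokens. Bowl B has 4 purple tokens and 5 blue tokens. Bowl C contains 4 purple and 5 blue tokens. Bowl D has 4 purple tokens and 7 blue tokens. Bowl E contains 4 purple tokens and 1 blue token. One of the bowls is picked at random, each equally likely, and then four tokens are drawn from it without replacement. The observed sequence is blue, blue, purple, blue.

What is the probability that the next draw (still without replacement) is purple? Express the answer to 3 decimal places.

0.374

For each hypothesis, P(data | H) works out to: P(data | bowl A) = (8/9)(7/8)(1/7)(6/6) = 0.11111; P(data | bowl B) = (5/9)(4/8)(4/7)(3/6) = 0.079365; P(data | bowl C) = (5/9)(4/8)(4/7)(3/6) = 0.079365; P(data | bowl D) = (7/11)(6/10)(4/9)(5/8) = 0.10606; P(data | bowl E) = (1/5)(0/4) = 0.
The prior-weighted likelihoods are 1/5 · 0.11111 = 0.022222, 1/5 · 0.079365 = 0.015873, 1/5 · 0.079365 = 0.015873, 1/5 · 0.10606 = 0.021212, 1/5 · 0 = 0; these sum to 0.07518.
The posterior is then P(bowl A | data) = 0.29559, P(bowl B | data) = 0.21113, P(bowl C | data) = 0.21113, P(bowl D | data) = 0.28215, P(bowl E | data) = 0.
So P(purple next | data) = Σ P(purple next | H) P(H | data) = (0)(0.29559) + (3/5)(0.21113) + (3/5)(0.21113) + (3/7)(0.28215) = 0.37428.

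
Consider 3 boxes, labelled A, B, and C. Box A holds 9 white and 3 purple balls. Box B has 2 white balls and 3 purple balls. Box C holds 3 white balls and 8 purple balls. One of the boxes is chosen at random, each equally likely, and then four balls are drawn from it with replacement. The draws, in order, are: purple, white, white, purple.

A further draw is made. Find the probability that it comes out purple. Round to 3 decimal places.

0.545

The likelihood of the observed sequence under each hypothesis: P(data | box A) = (3/12)(9/12)(9/12)(3/12) = 0.035156; P(data | box B) = (3/5)(2/5)(2/5)(3/5) = 0.0576; P(data | box C) = (8/11)(3/11)(3/11)(8/11) = 0.039342.
Multiplying each by its prior: 1/3 · 0.035156 = 0.011719, 1/3 · 0.0576 = 0.0192, 1/3 · 0.039342 = 0.013114; summing to 0.044033.
Dividing through by the total gives posterior P(box A | data) = 0.26614, P(box B | data) = 0.43604, P(box C | data) = 0.29782.
So P(purple next | data) = Σ P(purple next | H) P(H | data) = (1/4)(0.26614) + (3/5)(0.43604) + (8/11)(0.29782) = 0.54476.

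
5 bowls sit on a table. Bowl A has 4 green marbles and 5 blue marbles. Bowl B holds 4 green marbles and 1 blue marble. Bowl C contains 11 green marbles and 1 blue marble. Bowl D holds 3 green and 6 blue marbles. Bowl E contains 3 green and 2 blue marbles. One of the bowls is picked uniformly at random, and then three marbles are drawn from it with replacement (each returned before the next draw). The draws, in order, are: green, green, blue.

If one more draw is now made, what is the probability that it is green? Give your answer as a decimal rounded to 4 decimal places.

0.6208

For each hypothesis, P(data | H) works out to: P(data | bowl A) = (4/9)(4/9)(5/9) = 0.10974; P(data | bowl B) = (4/5)(4/5)(1/5) = 0.128; P(data | bowl C) = (11/12)(11/12)(1/12) = 0.070023; P(data | bowl D) = (3/9)(3/9)(6/9) = 0.074074; P(data | bowl E) = (3/5)(3/5)(2/5) = 0.144.
The prior-weighted likelihoods are 1/5 · 0.10974 = 0.021948, 1/5 · 0.128 = 0.0256, 1/5 · 0.070023 = 0.014005, 1/5 · 0.074074 = 0.014815, 1/5 · 0.144 = 0.0288; these sum to 0.10517.
Normalising, the posterior is P(bowl A | data) = 0.20869, P(bowl B | data) = 0.24342, P(bowl C | data) = 0.13317, P(bowl D | data) = 0.14087, P(bowl E | data) = 0.27385.
So P(green next | data) = Σ P(green next | H) P(H | data) = (4/9)(0.20869) + (4/5)(0.24342) + (11/12)(0.13317) + (1/3)(0.14087) + (3/5)(0.27385) = 0.62082.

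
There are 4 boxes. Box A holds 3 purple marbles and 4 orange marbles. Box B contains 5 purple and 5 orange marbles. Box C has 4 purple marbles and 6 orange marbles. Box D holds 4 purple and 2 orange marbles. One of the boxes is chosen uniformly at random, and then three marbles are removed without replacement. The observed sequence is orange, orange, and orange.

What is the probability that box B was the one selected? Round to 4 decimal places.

For each hypothesis, P(data | H) works out to: P(data | box A) = (4/7)(3/6)(2/5) = 4/35; P(data | box B) = (5/10)(4/9)(3/8) = 1/12; P(data | box C) = (6/10)(5/9)(4/8) = 1/6; P(data | box D) = (2/6)(1/5)(0/4) = 0.
The prior-weighted likelihoods are 1/4 · 4/35 = 1/35, 1/4 · 1/12 = 1/48, 1/4 · 1/6 = 1/24, 1/4 · 0 = 0; summing to 51/560.
Hence P(box B | data) = (1/48) / (51/560) = 35/153.

0.2288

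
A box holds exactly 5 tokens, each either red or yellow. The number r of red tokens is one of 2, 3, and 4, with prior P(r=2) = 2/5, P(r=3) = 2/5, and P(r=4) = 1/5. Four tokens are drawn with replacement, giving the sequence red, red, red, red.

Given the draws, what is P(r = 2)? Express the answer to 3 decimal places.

Compute the likelihood of the observed sequence for each case: P(data | r = 2) = (2/5)(2/5)(2/5)(2/5) = 0.0256; P(data | r = 3) = (3/5)(3/5)(3/5)(3/5) = 0.1296; P(data | r = 4) = (4/5)(4/5)(4/5)(4/5) = 0.4096.
Weighting by the prior gives 2/5 · 0.0256 = 0.01024, 2/5 · 0.1296 = 0.05184, 1/5 · 0.4096 = 0.08192; with total 0.144.
By Bayes' rule, P(r = 2 | data) = (0.01024) / (0.144) = 0.071111.

0.071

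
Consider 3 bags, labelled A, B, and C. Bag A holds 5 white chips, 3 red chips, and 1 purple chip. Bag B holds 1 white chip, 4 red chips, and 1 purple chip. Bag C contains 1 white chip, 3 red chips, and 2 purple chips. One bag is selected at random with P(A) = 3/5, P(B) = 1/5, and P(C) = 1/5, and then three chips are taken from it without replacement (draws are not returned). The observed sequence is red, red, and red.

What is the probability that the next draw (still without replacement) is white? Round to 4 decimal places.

The likelihood of the observed sequence under each hypothesis: P(data | bag A) = (3/9)(2/8)(1/7) = 1/84; P(data | bag B) = (4/6)(3/5)(2/4) = 1/5; P(data | bag C) = (3/6)(2/5)(1/4) = 1/20.
Weighting by the prior gives 3/5 · 1/84 = 1/140, 1/5 · 1/5 = 1/25, 1/5 · 1/20 = 1/100; with total 2/35.
The posterior is then P(bag A | data) = 1/8, P(bag B | data) = 7/10, P(bag C | data) = 7/40.
Averaging over the posterior, P(white next | data) = (5/6)(1/8) + (1/3)(7/10) + (1/3)(7/40) = 19/48.

0.3958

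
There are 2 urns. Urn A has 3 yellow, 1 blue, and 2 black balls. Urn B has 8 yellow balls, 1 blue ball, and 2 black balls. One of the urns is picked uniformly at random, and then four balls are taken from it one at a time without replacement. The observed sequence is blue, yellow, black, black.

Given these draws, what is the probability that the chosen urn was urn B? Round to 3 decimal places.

0.108

Compute the likelihood of the observed sequence for each case: P(data | urn A) = (1/6)(3/5)(2/4)(1/3) = 0.016667; P(data | urn B) = (1/11)(8/10)(2/9)(1/8) = 0.0020202.
Weighting by the prior gives 1/2 · 0.016667 = 0.0083333, 1/2 · 0.0020202 = 0.0010101; summing to 0.0093434.
Therefore the posterior P(urn B | data) = (0.0010101) / (0.0093434) = 0.10811.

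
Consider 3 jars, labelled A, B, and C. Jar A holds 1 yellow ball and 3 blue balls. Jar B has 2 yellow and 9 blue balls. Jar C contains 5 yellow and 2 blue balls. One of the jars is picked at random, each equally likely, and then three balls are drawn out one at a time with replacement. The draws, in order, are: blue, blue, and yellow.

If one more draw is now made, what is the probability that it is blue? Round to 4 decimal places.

0.6915

For each hypothesis, P(data | H) works out to: P(data | jar A) = (3/4)(3/4)(1/4) = 0.14062; P(data | jar B) = (9/11)(9/11)(2/11) = 0.12171; P(data | jar C) = (2/7)(2/7)(5/7) = 0.058309.
The prior-weighted likelihoods are 1/3 · 0.14062 = 0.046875, 1/3 · 0.12171 = 0.040571, 1/3 · 0.058309 = 0.019436; summing to 0.10688.
The posterior is then P(jar A | data) = 0.43857, P(jar B | data) = 0.37959, P(jar C | data) = 0.18185.
Averaging over the posterior, P(blue next | data) = (3/4)(0.43857) + (9/11)(0.37959) + (2/7)(0.18185) = 0.69145.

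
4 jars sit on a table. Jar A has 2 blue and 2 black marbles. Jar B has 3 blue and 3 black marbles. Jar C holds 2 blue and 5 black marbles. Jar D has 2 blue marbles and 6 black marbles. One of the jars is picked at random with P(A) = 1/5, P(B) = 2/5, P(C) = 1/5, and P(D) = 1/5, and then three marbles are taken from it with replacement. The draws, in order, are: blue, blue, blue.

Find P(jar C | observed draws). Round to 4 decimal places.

0.0563

For each hypothesis, P(data | H) works out to: P(data | jar A) = (2/4)(2/4)(2/4) = 0.125; P(data | jar B) = (3/6)(3/6)(3/6) = 0.125; P(data | jar C) = (2/7)(2/7)(2/7) = 0.023324; P(data | jar D) = (2/8)(2/8)(2/8) = 0.015625.
The prior-weighted likelihoods are 1/5 · 0.125 = 0.025, 2/5 · 0.125 = 0.05, 1/5 · 0.023324 = 0.0046647, 1/5 · 0.015625 = 0.003125; these sum to 0.08279.
By Bayes' rule, P(jar C | data) = (0.0046647) / (0.08279) = 0.056344.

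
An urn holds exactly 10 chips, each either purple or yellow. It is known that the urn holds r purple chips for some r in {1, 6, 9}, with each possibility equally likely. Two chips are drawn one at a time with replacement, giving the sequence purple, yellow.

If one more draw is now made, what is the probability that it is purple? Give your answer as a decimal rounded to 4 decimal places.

Compute the likelihood of the observed sequence for each case: P(data | r = 1) = (1/10)(9/10) = 9/100; P(data | r = 6) = (6/10)(4/10) = 6/25; P(data | r = 9) = (9/10)(1/10) = 9/100.
Weighting by the prior gives 1/3 · 9/100 = 3/100, 1/3 · 6/25 = 2/25, 1/3 · 9/100 = 3/100; with total 7/50.
Normalising, the posterior is P(r = 1 | data) = 3/14, P(r = 6 | data) = 4/7, P(r = 9 | data) = 3/14.
Averaging over the posterior, P(purple next | data) = (1/10)(3/14) + (3/5)(4/7) + (9/10)(3/14) = 39/70.

0.5571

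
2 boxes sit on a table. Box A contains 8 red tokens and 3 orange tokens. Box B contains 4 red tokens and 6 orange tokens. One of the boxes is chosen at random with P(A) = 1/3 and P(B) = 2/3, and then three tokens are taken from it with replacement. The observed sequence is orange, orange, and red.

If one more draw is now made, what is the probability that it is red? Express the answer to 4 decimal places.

0.4518

Compute the likelihood of the observed sequence for each case: P(data | box A) = (3/11)(3/11)(8/11) = 0.054095; P(data | box B) = (6/10)(6/10)(4/10) = 0.144.
Multiplying each by its prior: 1/3 · 0.054095 = 0.018032, 2/3 · 0.144 = 0.096; with total 0.11403.
Dividing through by the total gives posterior P(box A | data) = 0.15813, P(box B | data) = 0.84187.
The predictive probability is P(red next | data) = (8/11)(0.15813) + (2/5)(0.84187) = 0.45175.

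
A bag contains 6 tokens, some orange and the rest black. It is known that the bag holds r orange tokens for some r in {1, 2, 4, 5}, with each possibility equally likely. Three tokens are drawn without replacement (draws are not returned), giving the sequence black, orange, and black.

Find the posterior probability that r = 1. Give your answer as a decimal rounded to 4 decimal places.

0.3846

Under each hypothesis, the probability of the observed sequence is: P(data | r = 1) = (5/6)(1/5)(4/4) = 1/6; P(data | r = 2) = (4/6)(2/5)(3/4) = 1/5; P(data | r = 4) = (2/6)(4/5)(1/4) = 1/15; P(data | r = 5) = (1/6)(5/5)(0/4) = 0.
The prior-weighted likelihoods are 1/4 · 1/6 = 1/24, 1/4 · 1/5 = 1/20, 1/4 · 1/15 = 1/60, 1/4 · 0 = 0; these sum to 13/120.
Hence P(r = 1 | data) = (1/24) / (13/120) = 5/13.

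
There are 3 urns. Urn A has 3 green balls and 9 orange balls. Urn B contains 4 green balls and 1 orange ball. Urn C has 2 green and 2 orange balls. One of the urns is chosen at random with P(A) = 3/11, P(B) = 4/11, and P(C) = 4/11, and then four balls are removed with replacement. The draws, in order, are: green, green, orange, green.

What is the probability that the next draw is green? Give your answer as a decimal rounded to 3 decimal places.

0.664

The likelihood of the observed sequence under each hypothesis: P(data | urn A) = (3/12)(3/12)(9/12)(3/12) = 0.011719; P(data | urn B) = (4/5)(4/5)(1/5)(4/5) = 0.1024; P(data | urn C) = (2/4)(2/4)(2/4)(2/4) = 0.0625.
Multiplying each by its prior: 3/11 · 0.011719 = 0.003196, 4/11 · 0.1024 = 0.037236, 4/11 · 0.0625 = 0.022727; summing to 0.06316.
The posterior is then P(urn A | data) = 0.050602, P(urn B | data) = 0.58956, P(urn C | data) = 0.35984.
So P(green next | data) = Σ P(green next | H) P(H | data) = (1/4)(0.050602) + (4/5)(0.58956) + (1/2)(0.35984) = 0.66422.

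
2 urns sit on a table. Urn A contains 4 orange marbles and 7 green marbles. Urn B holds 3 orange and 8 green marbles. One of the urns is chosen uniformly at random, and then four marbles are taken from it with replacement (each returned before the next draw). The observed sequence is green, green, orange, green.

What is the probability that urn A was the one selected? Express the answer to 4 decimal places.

0.4718

Compute the likelihood of the observed sequence for each case: P(data | urn A) = (7/11)(7/11)(4/11)(7/11) = 0.093709; P(data | urn B) = (8/11)(8/11)(3/11)(8/11) = 0.10491.
The prior-weighted likelihoods are 1/2 · 0.093709 = 0.046855, 1/2 · 0.10491 = 0.052455; these sum to 0.09931.
Therefore the posterior P(urn A | data) = (0.046855) / (0.09931) = 0.4718.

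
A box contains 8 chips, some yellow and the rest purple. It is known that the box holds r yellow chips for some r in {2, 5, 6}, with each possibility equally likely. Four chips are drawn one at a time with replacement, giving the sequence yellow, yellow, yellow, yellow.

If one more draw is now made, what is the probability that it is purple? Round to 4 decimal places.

Compute the likelihood of the observed sequence for each case: P(data | r = 2) = (2/8)(2/8)(2/8)(2/8) = 0.0039062; P(data | r = 5) = (5/8)(5/8)(5/8)(5/8) = 0.15259; P(data | r = 6) = (6/8)(6/8)(6/8)(6/8) = 0.31641.
Multiplying each by its prior: 1/3 · 0.0039062 = 0.0013021, 1/3 · 0.15259 = 0.050863, 1/3 · 0.31641 = 0.10547; these sum to 0.15763.
Dividing through by the total gives posterior P(r = 2 | data) = 0.0082602, P(r = 5 | data) = 0.32266, P(r = 6 | data) = 0.66908.
The predictive probability is P(purple next | data) = (3/4)(0.0082602) + (3/8)(0.32266) + (1/4)(0.66908) = 0.29446.

0.2945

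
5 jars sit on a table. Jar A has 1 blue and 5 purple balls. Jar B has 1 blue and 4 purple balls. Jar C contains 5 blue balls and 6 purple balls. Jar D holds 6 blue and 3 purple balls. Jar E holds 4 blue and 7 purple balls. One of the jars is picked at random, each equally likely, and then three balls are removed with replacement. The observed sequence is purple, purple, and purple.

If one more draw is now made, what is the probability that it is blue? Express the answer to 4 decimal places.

0.2526

Under each hypothesis, the probability of the observed sequence is: P(data | jar A) = (5/6)(5/6)(5/6) = 0.5787; P(data | jar B) = (4/5)(4/5)(4/5) = 0.512; P(data | jar C) = (6/11)(6/11)(6/11) = 0.16228; P(data | jar D) = (3/9)(3/9)(3/9) = 0.037037; P(data | jar E) = (7/11)(7/11)(7/11) = 0.2577.
Multiplying each by its prior: 1/5 · 0.5787 = 0.11574, 1/5 · 0.512 = 0.1024, 1/5 · 0.16228 = 0.032457, 1/5 · 0.037037 = 0.0074074, 1/5 · 0.2577 = 0.05154; with total 0.30955.
Dividing through by the total gives posterior P(jar A | data) = 0.37391, P(jar B | data) = 0.33081, P(jar C | data) = 0.10485, P(jar D | data) = 0.02393, P(jar E | data) = 0.1665.
Averaging over the posterior, P(blue next | data) = (1/6)(0.37391) + (1/5)(0.33081) + (5/11)(0.10485) + (2/3)(0.02393) + (4/11)(0.1665) = 0.25264.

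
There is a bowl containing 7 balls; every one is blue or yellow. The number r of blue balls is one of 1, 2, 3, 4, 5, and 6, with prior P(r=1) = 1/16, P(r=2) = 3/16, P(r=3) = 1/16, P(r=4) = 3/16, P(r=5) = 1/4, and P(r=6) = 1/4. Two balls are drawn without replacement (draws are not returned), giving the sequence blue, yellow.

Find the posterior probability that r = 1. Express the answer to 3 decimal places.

Under each hypothesis, the probability of the observed sequence is: P(data | r = 1) = (1/7)(6/6) = 1/7; P(data | r = 2) = (2/7)(5/6) = 5/21; P(data | r = 3) = (3/7)(4/6) = 2/7; P(data | r = 4) = (4/7)(3/6) = 2/7; P(data | r = 5) = (5/7)(2/6) = 5/21; P(data | r = 6) = (6/7)(1/6) = 1/7.
Multiplying each by its prior: 1/16 · 1/7 = 1/112, 3/16 · 5/21 = 5/112, 1/16 · 2/7 = 1/56, 3/16 · 2/7 = 3/56, 1/4 · 5/21 = 5/84, 1/4 · 1/7 = 1/28; with total 37/168.
Hence P(r = 1 | data) = (1/112) / (37/168) = 3/74.

0.041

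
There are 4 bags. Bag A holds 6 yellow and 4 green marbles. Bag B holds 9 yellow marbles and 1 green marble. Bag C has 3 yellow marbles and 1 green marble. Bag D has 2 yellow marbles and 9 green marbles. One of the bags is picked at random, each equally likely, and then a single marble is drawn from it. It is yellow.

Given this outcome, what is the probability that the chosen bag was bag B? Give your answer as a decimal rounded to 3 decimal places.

0.370

For each hypothesis, P(data | H) works out to: P(data | bag A) = (6/10) = 3/5; P(data | bag B) = (9/10) = 9/10; P(data | bag C) = (3/4) = 3/4; P(data | bag D) = (2/11) = 2/11.
The prior-weighted likelihoods are 1/4 · 3/5 = 3/20, 1/4 · 9/10 = 9/40, 1/4 · 3/4 = 3/16, 1/4 · 2/11 = 1/22; summing to 107/176.
By Bayes' rule, P(bag B | data) = (9/40) / (107/176) = 198/535.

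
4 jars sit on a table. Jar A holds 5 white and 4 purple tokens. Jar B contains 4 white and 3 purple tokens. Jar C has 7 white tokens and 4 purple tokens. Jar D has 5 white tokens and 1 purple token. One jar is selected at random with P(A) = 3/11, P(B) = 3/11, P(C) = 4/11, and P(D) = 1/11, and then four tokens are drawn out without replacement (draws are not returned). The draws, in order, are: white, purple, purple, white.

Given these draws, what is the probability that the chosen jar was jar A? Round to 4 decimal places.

The likelihood of the observed sequence under each hypothesis: P(data | jar A) = (5/9)(4/8)(3/7)(4/6) = 0.079365; P(data | jar B) = (4/7)(3/6)(2/5)(3/4) = 0.085714; P(data | jar C) = (7/11)(4/10)(3/9)(6/8) = 0.063636; P(data | jar D) = (5/6)(1/5)(0/4) = 0.
Multiplying each by its prior: 3/11 · 0.079365 = 0.021645, 3/11 · 0.085714 = 0.023377, 4/11 · 0.063636 = 0.02314, 1/11 · 0 = 0; with total 0.068162.
Hence P(jar A | data) = (0.021645) / (0.068162) = 0.31755.

0.3176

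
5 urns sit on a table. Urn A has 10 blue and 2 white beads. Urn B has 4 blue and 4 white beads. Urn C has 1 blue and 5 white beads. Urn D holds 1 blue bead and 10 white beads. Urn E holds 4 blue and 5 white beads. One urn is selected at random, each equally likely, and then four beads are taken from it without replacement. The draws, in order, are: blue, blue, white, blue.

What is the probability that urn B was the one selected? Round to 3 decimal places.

Compute the likelihood of the observed sequence for each case: P(data | urn A) = (10/12)(9/11)(2/10)(8/9) = 0.12121; P(data | urn B) = (4/8)(3/7)(4/6)(2/5) = 0.057143; P(data | urn C) = (1/6)(0/5) = 0; P(data | urn D) = (1/11)(0/10) = 0; P(data | urn E) = (4/9)(3/8)(5/7)(2/6) = 0.039683.
Weighting by the prior gives 1/5 · 0.12121 = 0.024242, 1/5 · 0.057143 = 0.011429, 1/5 · 0 = 0, 1/5 · 0 = 0, 1/5 · 0.039683 = 0.0079365; with total 0.043608.
Therefore the posterior P(urn B | data) = (0.011429) / (0.043608) = 0.26208.

0.262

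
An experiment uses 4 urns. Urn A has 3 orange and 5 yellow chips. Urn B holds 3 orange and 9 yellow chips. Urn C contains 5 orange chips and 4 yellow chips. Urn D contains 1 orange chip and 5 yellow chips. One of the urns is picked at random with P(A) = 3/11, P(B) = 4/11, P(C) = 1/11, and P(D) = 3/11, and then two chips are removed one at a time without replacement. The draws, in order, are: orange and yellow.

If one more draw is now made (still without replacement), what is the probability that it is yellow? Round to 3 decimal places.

Under each hypothesis, the probability of the observed sequence is: P(data | urn A) = (3/8)(5/7) = 0.26786; P(data | urn B) = (3/12)(9/11) = 0.20455; P(data | urn C) = (5/9)(4/8) = 0.27778; P(data | urn D) = (1/6)(5/5) = 0.16667.
Multiplying each by its prior: 3/11 · 0.26786 = 0.073052, 4/11 · 0.20455 = 0.07438, 1/11 · 0.27778 = 0.025253, 3/11 · 0.16667 = 0.045455; with total 0.21814.
Dividing through by the total gives posterior P(urn A | data) = 0.33489, P(urn B | data) = 0.34098, P(urn C | data) = 0.11576, P(urn D | data) = 0.20837.
The predictive probability is P(yellow next | data) = (2/3)(0.33489) + (4/5)(0.34098) + (3/7)(0.11576) + (1)(0.20837) = 0.75403.

0.754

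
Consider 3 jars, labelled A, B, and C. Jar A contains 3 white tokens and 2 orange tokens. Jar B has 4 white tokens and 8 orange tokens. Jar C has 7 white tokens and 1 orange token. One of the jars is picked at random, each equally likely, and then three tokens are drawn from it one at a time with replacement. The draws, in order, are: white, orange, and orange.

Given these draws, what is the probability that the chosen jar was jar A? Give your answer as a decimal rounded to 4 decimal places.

0.3724

The likelihood of the observed sequence under each hypothesis: P(data | jar A) = (3/5)(2/5)(2/5) = 0.096; P(data | jar B) = (4/12)(8/12)(8/12) = 0.14815; P(data | jar C) = (7/8)(1/8)(1/8) = 0.013672.
Weighting by the prior gives 1/3 · 0.096 = 0.032, 1/3 · 0.14815 = 0.049383, 1/3 · 0.013672 = 0.0045573; these sum to 0.08594.
Therefore the posterior P(jar A | data) = (0.032) / (0.08594) = 0.37235.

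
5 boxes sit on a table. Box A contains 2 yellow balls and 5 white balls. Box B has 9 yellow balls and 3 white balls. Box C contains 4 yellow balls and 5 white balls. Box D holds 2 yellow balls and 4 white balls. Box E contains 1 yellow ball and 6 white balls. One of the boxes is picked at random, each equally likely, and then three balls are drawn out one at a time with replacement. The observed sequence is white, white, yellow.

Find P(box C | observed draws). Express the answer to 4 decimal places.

For each hypothesis, P(data | H) works out to: P(data | box A) = (5/7)(5/7)(2/7) = 0.14577; P(data | box B) = (3/12)(3/12)(9/12) = 0.046875; P(data | box C) = (5/9)(5/9)(4/9) = 0.13717; P(data | box D) = (4/6)(4/6)(2/6) = 0.14815; P(data | box E) = (6/7)(6/7)(1/7) = 0.10496.
Weighting by the prior gives 1/5 · 0.14577 = 0.029155, 1/5 · 0.046875 = 0.009375, 1/5 · 0.13717 = 0.027435, 1/5 · 0.14815 = 0.02963, 1/5 · 0.10496 = 0.020991; summing to 0.11659.
By Bayes' rule, P(box C | data) = (0.027435) / (0.11659) = 0.23532.

0.2353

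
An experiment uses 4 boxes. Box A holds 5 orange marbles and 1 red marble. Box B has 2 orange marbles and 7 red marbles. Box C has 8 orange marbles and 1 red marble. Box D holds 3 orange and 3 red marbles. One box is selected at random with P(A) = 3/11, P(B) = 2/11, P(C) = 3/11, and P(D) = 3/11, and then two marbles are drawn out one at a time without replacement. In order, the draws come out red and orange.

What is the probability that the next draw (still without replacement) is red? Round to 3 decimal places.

0.369

Under each hypothesis, the probability of the observed sequence is: P(data | box A) = (1/6)(5/5) = 1/6; P(data | box B) = (7/9)(2/8) = 7/36; P(data | box C) = (1/9)(8/8) = 1/9; P(data | box D) = (3/6)(3/5) = 3/10.
The prior-weighted likelihoods are 3/11 · 1/6 = 1/22, 2/11 · 7/36 = 7/198, 3/11 · 1/9 = 1/33, 3/11 · 3/10 = 9/110; with total 191/990.
Normalising, the posterior is P(box A | data) = 45/191, P(box B | data) = 35/191, P(box C | data) = 30/191, P(box D | data) = 81/191.
The predictive probability is P(red next | data) = (0)(45/191) + (6/7)(35/191) + (0)(30/191) + (1/2)(81/191) = 141/382.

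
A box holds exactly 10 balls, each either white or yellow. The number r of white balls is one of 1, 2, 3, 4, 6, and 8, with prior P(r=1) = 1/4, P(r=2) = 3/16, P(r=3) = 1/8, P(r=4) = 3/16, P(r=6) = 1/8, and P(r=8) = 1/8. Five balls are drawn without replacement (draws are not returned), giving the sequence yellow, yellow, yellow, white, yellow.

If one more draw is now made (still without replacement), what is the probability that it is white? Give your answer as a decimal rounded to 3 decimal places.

0.217

Under each hypothesis, the probability of the observed sequence is: P(data | r = 1) = (9/10)(8/9)(7/8)(1/7)(6/6) = 0.1; P(data | r = 2) = (8/10)(7/9)(6/8)(2/7)(5/6) = 0.11111; P(data | r = 3) = (7/10)(6/9)(5/8)(3/7)(4/6) = 0.083333; P(data | r = 4) = (6/10)(5/9)(4/8)(4/7)(3/6) = 0.047619; P(data | r = 6) = (4/10)(3/9)(2/8)(6/7)(1/6) = 0.0047619; P(data | r = 8) = (2/10)(1/9)(0/8) = 0.
Multiplying each by its prior: 1/4 · 0.1 = 0.025, 3/16 · 0.11111 = 0.020833, 1/8 · 0.083333 = 0.010417, 3/16 · 0.047619 = 0.0089286, 1/8 · 0.0047619 = 0.00059524, 1/8 · 0 = 0; these sum to 0.065774.
The posterior is then P(r = 1 | data) = 0.38009, P(r = 2 | data) = 0.31674, P(r = 3 | data) = 0.15837, P(r = 4 | data) = 0.13575, P(r = 6 | data) = 0.0090498, P(r = 8 | data) = 0.
The predictive probability is P(white next | data) = (0)(0.38009) + (1/5)(0.31674) + (2/5)(0.15837) + (3/5)(0.13575) + (1)(0.0090498) = 0.21719.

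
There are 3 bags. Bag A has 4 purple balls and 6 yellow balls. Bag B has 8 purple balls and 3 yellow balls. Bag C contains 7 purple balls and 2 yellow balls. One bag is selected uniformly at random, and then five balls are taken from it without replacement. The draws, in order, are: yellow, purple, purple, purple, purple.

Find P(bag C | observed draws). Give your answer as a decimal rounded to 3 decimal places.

The likelihood of the observed sequence under each hypothesis: P(data | bag A) = (6/10)(4/9)(3/8)(2/7)(1/6) = 0.0047619; P(data | bag B) = (3/11)(8/10)(7/9)(6/8)(5/7) = 0.090909; P(data | bag C) = (2/9)(7/8)(6/7)(5/6)(4/5) = 0.11111.
Multiplying each by its prior: 1/3 · 0.0047619 = 0.0015873, 1/3 · 0.090909 = 0.030303, 1/3 · 0.11111 = 0.037037; summing to 0.068927.
So P(bag C | data) = (0.037037) / (0.068927) = 0.53733.

0.537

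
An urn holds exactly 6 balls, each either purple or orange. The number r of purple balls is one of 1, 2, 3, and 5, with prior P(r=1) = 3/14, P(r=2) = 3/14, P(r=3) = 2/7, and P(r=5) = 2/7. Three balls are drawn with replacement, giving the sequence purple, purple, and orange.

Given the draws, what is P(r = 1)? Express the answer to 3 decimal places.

0.055

Under each hypothesis, the probability of the observed sequence is: P(data | r = 1) = (1/6)(1/6)(5/6) = 0.023148; P(data | r = 2) = (2/6)(2/6)(4/6) = 0.074074; P(data | r = 3) = (3/6)(3/6)(3/6) = 0.125; P(data | r = 5) = (5/6)(5/6)(1/6) = 0.11574.
Weighting by the prior gives 3/14 · 0.023148 = 0.0049603, 3/14 · 0.074074 = 0.015873, 2/7 · 0.125 = 0.035714, 2/7 · 0.11574 = 0.033069; with total 0.089616.
Hence P(r = 1 | data) = (0.0049603) / (0.089616) = 0.055351.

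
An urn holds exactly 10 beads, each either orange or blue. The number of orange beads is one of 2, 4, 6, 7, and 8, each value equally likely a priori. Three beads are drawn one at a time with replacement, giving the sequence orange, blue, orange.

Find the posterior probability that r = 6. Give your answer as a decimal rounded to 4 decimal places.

0.2633

Compute the likelihood of the observed sequence for each case: P(data | r = 2) = (2/10)(8/10)(2/10) = 0.032; P(data | r = 4) = (4/10)(6/10)(4/10) = 0.096; P(data | r = 6) = (6/10)(4/10)(6/10) = 0.144; P(data | r = 7) = (7/10)(3/10)(7/10) = 0.147; P(data | r = 8) = (8/10)(2/10)(8/10) = 0.128.
Multiplying each by its prior: 1/5 · 0.032 = 0.0064, 1/5 · 0.096 = 0.0192, 1/5 · 0.144 = 0.0288, 1/5 · 0.147 = 0.0294, 1/5 · 0.128 = 0.0256; with total 0.1094.
By Bayes' rule, P(r = 6 | data) = (0.0288) / (0.1094) = 0.26325.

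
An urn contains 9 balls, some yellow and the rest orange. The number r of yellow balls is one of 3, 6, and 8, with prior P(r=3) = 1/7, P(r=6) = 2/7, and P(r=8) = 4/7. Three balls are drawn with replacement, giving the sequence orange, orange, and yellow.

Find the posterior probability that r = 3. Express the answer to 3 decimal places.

Under each hypothesis, the probability of the observed sequence is: P(data | r = 3) = (6/9)(6/9)(3/9) = 0.14815; P(data | r = 6) = (3/9)(3/9)(6/9) = 0.074074; P(data | r = 8) = (1/9)(1/9)(8/9) = 0.010974.
The prior-weighted likelihoods are 1/7 · 0.14815 = 0.021164, 2/7 · 0.074074 = 0.021164, 4/7 · 0.010974 = 0.0062708; these sum to 0.048599.
Hence P(r = 3 | data) = (0.021164) / (0.048599) = 0.43548.

0.435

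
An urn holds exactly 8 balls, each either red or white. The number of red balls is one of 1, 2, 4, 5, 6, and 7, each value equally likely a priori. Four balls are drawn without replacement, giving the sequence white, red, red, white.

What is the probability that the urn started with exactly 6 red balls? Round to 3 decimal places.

Compute the likelihood of the observed sequence for each case: P(data | r = 1) = (7/8)(1/7)(0/6) = 0; P(data | r = 2) = (6/8)(2/7)(1/6)(5/5) = 1/28; P(data | r = 4) = (4/8)(4/7)(3/6)(3/5) = 3/35; P(data | r = 5) = (3/8)(5/7)(4/6)(2/5) = 1/14; P(data | r = 6) = (2/8)(6/7)(5/6)(1/5) = 1/28; P(data | r = 7) = (1/8)(7/7)(6/6)(0/5) = 0.
The prior-weighted likelihoods are 1/6 · 0 = 0, 1/6 · 1/28 = 1/168, 1/6 · 3/35 = 1/70, 1/6 · 1/14 = 1/84, 1/6 · 1/28 = 1/168, 1/6 · 0 = 0; with total 4/105.
By Bayes' rule, P(r = 6 | data) = (1/168) / (4/105) = 5/32.

0.156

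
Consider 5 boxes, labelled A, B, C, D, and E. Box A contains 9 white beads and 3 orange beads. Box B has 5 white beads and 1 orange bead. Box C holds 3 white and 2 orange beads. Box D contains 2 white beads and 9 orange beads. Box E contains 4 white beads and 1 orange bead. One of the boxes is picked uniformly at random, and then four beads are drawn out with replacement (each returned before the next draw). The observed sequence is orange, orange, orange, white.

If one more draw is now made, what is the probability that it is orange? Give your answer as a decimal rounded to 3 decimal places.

0.636

Compute the likelihood of the observed sequence for each case: P(data | box A) = (3/12)(3/12)(3/12)(9/12) = 0.011719; P(data | box B) = (1/6)(1/6)(1/6)(5/6) = 0.003858; P(data | box C) = (2/5)(2/5)(2/5)(3/5) = 0.0384; P(data | box D) = (9/11)(9/11)(9/11)(2/11) = 0.099583; P(data | box E) = (1/5)(1/5)(1/5)(4/5) = 0.0064.
The prior-weighted likelihoods are 1/5 · 0.011719 = 0.0023437, 1/5 · 0.003858 = 0.0007716, 1/5 · 0.0384 = 0.00768, 1/5 · 0.099583 = 0.019917, 1/5 · 0.0064 = 0.00128; summing to 0.031992.
Normalising, the posterior is P(box A | data) = 0.07326, P(box B | data) = 0.024119, P(box C | data) = 0.24006, P(box D | data) = 0.62255, P(box E | data) = 0.04001.
So P(orange next | data) = Σ P(orange next | H) P(H | data) = (1/4)(0.07326) + (1/6)(0.024119) + (2/5)(0.24006) + (9/11)(0.62255) + (1/5)(0.04001) = 0.63572.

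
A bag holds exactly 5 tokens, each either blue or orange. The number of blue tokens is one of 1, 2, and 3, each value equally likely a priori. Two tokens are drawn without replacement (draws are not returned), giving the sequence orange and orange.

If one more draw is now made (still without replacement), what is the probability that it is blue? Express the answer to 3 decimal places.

0.500

For each hypothesis, P(data | H) works out to: P(data | r = 1) = (4/5)(3/4) = 3/5; P(data | r = 2) = (3/5)(2/4) = 3/10; P(data | r = 3) = (2/5)(1/4) = 1/10.
Multiplying each by its prior: 1/3 · 3/5 = 1/5, 1/3 · 3/10 = 1/10, 1/3 · 1/10 = 1/30; with total 1/3.
The posterior is then P(r = 1 | data) = 3/5, P(r = 2 | data) = 3/10, P(r = 3 | data) = 1/10.
So P(blue next | data) = Σ P(blue next | H) P(H | data) = (1/3)(3/5) + (2/3)(3/10) + (1)(1/10) = 1/2.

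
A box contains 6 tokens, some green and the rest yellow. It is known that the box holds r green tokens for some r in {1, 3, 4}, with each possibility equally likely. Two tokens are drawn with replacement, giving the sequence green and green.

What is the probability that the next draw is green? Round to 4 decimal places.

0.5897

For each hypothesis, P(data | H) works out to: P(data | r = 1) = (1/6)(1/6) = 1/36; P(data | r = 3) = (3/6)(3/6) = 1/4; P(data | r = 4) = (4/6)(4/6) = 4/9.
The prior-weighted likelihoods are 1/3 · 1/36 = 1/108, 1/3 · 1/4 = 1/12, 1/3 · 4/9 = 4/27; summing to 13/54.
The posterior is then P(r = 1 | data) = 1/26, P(r = 3 | data) = 9/26, P(r = 4 | data) = 8/13.
So P(green next | data) = Σ P(green next | H) P(H | data) = (1/6)(1/26) + (1/2)(9/26) + (2/3)(8/13) = 23/39.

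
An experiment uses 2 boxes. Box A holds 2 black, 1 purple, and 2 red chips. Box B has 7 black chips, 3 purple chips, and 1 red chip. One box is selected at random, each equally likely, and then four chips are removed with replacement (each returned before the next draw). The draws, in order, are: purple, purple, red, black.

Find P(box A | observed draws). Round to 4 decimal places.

Compute the likelihood of the observed sequence for each case: P(data | box A) = (1/5)(1/5)(2/5)(2/5) = 0.0064; P(data | box B) = (3/11)(3/11)(1/11)(7/11) = 0.004303.
The prior-weighted likelihoods are 1/2 · 0.0064 = 0.0032, 1/2 · 0.004303 = 0.0021515; summing to 0.0053515.
Therefore the posterior P(box A | data) = (0.0032) / (0.0053515) = 0.59796.

0.5980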